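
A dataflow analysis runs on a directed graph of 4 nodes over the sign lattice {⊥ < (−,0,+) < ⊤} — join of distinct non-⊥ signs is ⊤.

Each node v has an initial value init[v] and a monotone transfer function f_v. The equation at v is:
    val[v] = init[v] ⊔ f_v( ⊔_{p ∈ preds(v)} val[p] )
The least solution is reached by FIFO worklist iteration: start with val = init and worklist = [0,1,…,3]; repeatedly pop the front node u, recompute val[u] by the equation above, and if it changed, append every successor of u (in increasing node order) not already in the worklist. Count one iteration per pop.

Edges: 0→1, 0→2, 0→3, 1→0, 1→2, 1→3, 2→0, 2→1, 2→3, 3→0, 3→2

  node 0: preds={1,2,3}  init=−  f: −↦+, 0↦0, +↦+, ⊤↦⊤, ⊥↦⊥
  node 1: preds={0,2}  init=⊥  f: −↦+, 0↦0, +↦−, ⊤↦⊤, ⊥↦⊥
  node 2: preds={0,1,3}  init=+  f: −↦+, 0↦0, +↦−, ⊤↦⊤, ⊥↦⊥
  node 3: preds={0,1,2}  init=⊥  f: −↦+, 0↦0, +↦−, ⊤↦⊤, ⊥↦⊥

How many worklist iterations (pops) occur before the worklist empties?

7

Trace (7 dequeues):
  [1] u=0 | in + | out ⊤ | prev − | push {}
  [2] u=1 | in ⊤ | out ⊤ | prev ⊥ | push {0}
  [3] u=2 | in ⊤ | out ⊤ | prev + | push {1}
  [4] u=3 | in ⊤ | out ⊤ | prev ⊥ | push {2}
  [5] u=0 | in ⊤ | out ⊤ | ==
  [6] u=1 | in ⊤ | out ⊤ | ==
  [7] u=2 | in ⊤ | out ⊤ | ==

Converged values:
  [0] ⊤
  [1] ⊤
  [2] ⊤
  [3] ⊤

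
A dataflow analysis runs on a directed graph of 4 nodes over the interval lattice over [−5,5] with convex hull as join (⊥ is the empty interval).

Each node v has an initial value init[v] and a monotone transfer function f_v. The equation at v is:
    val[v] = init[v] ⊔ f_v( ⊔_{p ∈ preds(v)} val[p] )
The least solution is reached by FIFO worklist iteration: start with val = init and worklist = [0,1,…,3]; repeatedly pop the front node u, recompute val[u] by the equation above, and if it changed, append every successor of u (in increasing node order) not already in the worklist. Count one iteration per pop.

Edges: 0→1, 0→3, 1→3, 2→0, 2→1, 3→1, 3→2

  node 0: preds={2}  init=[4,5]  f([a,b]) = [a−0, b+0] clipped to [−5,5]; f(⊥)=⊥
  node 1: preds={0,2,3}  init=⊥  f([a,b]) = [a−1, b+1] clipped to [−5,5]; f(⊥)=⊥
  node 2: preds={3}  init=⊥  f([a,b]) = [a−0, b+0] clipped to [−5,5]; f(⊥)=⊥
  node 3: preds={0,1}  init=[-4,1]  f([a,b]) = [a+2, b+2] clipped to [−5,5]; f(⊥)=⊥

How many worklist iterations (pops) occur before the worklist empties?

Iteration log — 10 steps:
  step 1. node 0  ⊔preds=⊥  new=[4,5]  stable
  step 2. node 1  ⊔preds=[-4,5]  new=[-5,5]  old=⊥  +wl: 
  step 3. node 2  ⊔preds=[-4,1]  new=[-4,1]  old=⊥  +wl: 0,1
  step 4. node 3  ⊔preds=[-5,5]  new=[-4,5]  old=[-4,1]  +wl: 2
  step 5. node 0  ⊔preds=[-4,1]  new=[-4,5]  old=[4,5]  +wl: 3
  step 6. node 1  ⊔preds=[-4,5]  new=[-5,5]  stable
  step 7. node 2  ⊔preds=[-4,5]  new=[-4,5]  old=[-4,1]  +wl: 0,1
  step 8. node 3  ⊔preds=[-5,5]  new=[-4,5]  stable
  step 9. node 0  ⊔preds=[-4,5]  new=[-4,5]  stable
  step 10. node 1  ⊔preds=[-4,5]  new=[-5,5]  stable

Least fixpoint reached:
  node 0: [-4,5]
  node 1: [-5,5]
  node 2: [-4,5]
  node 3: [-4,5]

10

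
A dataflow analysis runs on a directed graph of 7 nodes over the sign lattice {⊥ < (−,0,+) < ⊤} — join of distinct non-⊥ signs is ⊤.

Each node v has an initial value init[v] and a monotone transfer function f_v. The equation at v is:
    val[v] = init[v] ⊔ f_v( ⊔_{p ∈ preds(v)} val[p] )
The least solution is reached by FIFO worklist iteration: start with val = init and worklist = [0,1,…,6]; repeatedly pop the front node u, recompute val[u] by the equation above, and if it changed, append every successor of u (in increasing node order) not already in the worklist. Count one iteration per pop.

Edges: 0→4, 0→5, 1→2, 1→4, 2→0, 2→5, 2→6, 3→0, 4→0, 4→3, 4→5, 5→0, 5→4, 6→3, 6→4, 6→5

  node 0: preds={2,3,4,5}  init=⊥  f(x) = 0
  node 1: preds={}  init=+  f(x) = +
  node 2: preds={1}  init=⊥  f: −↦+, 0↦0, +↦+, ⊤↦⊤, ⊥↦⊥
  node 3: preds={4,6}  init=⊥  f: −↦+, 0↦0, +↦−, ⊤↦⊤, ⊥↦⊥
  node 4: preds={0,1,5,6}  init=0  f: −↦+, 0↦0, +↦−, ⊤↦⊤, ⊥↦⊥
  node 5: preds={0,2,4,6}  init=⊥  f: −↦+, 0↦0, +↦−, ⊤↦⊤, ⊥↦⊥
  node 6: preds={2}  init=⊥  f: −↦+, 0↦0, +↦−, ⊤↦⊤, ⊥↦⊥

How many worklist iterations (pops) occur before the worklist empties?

12

Trace (12 dequeues):
  [1] u=0 | in 0 | out 0 | prev ⊥ | push {}
  [2] u=1 | in ⊥ | out + | ==
  [3] u=2 | in + | out + | prev ⊥ | push {0}
  [4] u=3 | in 0 | out 0 | prev ⊥ | push {}
  [5] u=4 | in ⊤ | out ⊤ | prev 0 | push {3}
  [6] u=5 | in ⊤ | out ⊤ | prev ⊥ | push {4}
  [7] u=6 | in + | out − | prev ⊥ | push {5}
  [8] u=0 | in ⊤ | out 0 | ==
  [9] u=3 | in ⊤ | out ⊤ | prev 0 | push {0}
  [10] u=4 | in ⊤ | out ⊤ | ==
  [11] u=5 | in ⊤ | out ⊤ | ==
  [12] u=0 | in ⊤ | out 0 | ==

Converged values:
  [0] 0
  [1] +
  [2] +
  [3] ⊤
  [4] ⊤
  [5] ⊤
  [6] −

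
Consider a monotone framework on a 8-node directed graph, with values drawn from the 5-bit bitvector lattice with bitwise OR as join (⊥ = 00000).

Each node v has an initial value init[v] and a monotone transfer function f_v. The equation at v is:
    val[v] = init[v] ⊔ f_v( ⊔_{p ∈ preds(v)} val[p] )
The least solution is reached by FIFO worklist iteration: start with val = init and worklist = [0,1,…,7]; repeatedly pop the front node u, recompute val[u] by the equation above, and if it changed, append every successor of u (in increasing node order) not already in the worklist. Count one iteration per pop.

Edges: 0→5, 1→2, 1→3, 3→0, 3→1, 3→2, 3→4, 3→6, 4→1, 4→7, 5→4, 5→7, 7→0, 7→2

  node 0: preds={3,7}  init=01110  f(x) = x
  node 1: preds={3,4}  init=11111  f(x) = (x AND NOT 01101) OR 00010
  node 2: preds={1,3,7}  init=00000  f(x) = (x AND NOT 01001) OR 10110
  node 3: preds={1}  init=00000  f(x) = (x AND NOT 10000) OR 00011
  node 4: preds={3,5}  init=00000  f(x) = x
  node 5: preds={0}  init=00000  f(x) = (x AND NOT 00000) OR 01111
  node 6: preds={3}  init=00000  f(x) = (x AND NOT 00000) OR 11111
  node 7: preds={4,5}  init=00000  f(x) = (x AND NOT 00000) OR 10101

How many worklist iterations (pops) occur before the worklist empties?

Worklist (16 pops):
  #1 pop 0: in=00000 → 01110 (no change)
  #2 pop 1: in=00000 → 11111 (no change)
  #3 pop 2: in=11111 → 10110 (was 00000); enqueue []
  #4 pop 3: in=11111 → 01111 (was 00000); enqueue [0,1,2]
  #5 pop 4: in=01111 → 01111 (was 00000); enqueue []
  #6 pop 5: in=01110 → 01111 (was 00000); enqueue [4]
  #7 pop 6: in=01111 → 11111 (was 00000); enqueue []
  #8 pop 7: in=01111 → 11111 (was 00000); enqueue []
  #9 pop 0: in=11111 → 11111 (was 01110); enqueue [5]
  #10 pop 1: in=01111 → 11111 (no change)
  #11 pop 2: in=11111 → 10110 (no change)
  #12 pop 4: in=01111 → 01111 (no change)
  #13 pop 5: in=11111 → 11111 (was 01111); enqueue [4,7]
  #14 pop 4: in=11111 → 11111 (was 01111); enqueue [1]
  #15 pop 7: in=11111 → 11111 (no change)
  #16 pop 1: in=11111 → 11111 (no change)

Fixpoint:
  val[0] = 11111
  val[1] = 11111
  val[2] = 10110
  val[3] = 01111
  val[4] = 11111
  val[5] = 11111
  val[6] = 11111
  val[7] = 11111

16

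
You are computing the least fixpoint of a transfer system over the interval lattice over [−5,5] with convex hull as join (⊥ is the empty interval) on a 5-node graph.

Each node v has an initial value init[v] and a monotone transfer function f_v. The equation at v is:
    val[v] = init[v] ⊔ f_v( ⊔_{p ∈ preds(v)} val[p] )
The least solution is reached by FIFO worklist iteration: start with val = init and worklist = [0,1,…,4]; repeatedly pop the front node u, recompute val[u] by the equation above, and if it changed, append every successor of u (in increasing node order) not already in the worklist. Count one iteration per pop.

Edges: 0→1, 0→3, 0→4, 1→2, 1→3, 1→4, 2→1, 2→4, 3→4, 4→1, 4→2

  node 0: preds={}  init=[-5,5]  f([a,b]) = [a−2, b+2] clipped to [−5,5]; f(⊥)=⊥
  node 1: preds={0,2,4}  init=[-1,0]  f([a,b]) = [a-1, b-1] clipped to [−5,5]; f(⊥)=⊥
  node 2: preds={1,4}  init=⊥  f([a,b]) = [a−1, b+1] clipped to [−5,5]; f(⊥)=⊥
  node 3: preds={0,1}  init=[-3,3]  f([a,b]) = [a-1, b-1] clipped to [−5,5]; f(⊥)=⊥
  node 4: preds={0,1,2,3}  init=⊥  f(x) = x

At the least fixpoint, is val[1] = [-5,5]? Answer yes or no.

no

Iteration log — 7 steps:
  step 1. node 0  ⊔preds=⊥  new=[-5,5]  stable
  step 2. node 1  ⊔preds=[-5,5]  new=[-5,4]  old=[-1,0]  +wl: 
  step 3. node 2  ⊔preds=[-5,4]  new=[-5,5]  old=⊥  +wl: 1
  step 4. node 3  ⊔preds=[-5,5]  new=[-5,4]  old=[-3,3]  +wl: 
  step 5. node 4  ⊔preds=[-5,5]  new=[-5,5]  old=⊥  +wl: 2
  step 6. node 1  ⊔preds=[-5,5]  new=[-5,4]  stable
  step 7. node 2  ⊔preds=[-5,5]  new=[-5,5]  stable

Least fixpoint reached:
  node 0: [-5,5]
  node 1: [-5,4]
  node 2: [-5,5]
  node 3: [-5,4]
  node 4: [-5,5]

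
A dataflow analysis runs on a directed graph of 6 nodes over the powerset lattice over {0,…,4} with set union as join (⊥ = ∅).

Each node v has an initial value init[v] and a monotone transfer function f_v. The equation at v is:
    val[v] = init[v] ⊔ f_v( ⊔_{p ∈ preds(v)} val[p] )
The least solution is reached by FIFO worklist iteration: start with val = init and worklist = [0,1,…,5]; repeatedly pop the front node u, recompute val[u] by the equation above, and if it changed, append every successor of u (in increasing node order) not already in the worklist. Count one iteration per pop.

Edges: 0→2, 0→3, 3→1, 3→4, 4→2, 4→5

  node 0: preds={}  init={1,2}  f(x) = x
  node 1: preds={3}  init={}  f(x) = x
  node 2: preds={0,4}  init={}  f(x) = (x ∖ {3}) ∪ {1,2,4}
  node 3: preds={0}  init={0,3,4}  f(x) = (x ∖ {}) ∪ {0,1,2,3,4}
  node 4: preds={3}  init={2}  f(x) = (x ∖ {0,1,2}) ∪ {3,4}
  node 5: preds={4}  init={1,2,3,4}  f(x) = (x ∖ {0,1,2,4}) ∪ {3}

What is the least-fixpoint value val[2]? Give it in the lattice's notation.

{1,2,4}

Worklist (8 pops):
  #1 pop 0: in={} → {1,2} (no change)
  #2 pop 1: in={0,3,4} → {0,3,4} (was {}); enqueue []
  #3 pop 2: in={1,2} → {1,2,4} (was {}); enqueue []
  #4 pop 3: in={1,2} → {0,1,2,3,4} (was {0,3,4}); enqueue [1]
  #5 pop 4: in={0,1,2,3,4} → {2,3,4} (was {2}); enqueue [2]
  #6 pop 5: in={2,3,4} → {1,2,3,4} (no change)
  #7 pop 1: in={0,1,2,3,4} → {0,1,2,3,4} (was {0,3,4}); enqueue []
  #8 pop 2: in={1,2,3,4} → {1,2,4} (no change)

Fixpoint:
  val[0] = {1,2}
  val[1] = {0,1,2,3,4}
  val[2] = {1,2,4}
  val[3] = {0,1,2,3,4}
  val[4] = {2,3,4}
  val[5] = {1,2,3,4}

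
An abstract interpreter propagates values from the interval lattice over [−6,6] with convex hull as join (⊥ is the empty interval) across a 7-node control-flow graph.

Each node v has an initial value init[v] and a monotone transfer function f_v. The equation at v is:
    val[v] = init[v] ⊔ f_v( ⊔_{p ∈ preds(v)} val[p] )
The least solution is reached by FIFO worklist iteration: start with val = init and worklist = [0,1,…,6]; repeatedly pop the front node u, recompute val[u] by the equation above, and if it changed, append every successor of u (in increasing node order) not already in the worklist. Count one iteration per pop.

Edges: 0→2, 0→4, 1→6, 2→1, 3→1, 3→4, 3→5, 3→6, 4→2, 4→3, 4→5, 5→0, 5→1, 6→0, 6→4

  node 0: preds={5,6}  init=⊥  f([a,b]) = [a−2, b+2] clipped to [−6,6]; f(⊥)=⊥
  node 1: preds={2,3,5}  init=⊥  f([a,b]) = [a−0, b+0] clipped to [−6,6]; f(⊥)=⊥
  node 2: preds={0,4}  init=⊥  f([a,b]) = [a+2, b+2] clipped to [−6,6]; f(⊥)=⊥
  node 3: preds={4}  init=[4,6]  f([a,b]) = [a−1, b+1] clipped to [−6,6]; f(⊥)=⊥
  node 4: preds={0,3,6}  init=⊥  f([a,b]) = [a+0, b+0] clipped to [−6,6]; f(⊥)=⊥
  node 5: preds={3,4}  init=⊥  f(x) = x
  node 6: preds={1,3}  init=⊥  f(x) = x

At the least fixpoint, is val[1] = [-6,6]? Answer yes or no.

yes

Worklist (51 pops):
  #1 pop 0: in=⊥ → ⊥ (no change)
  #2 pop 1: in=[4,6] → [4,6] (was ⊥); enqueue []
  #3 pop 2: in=⊥ → ⊥ (no change)
  #4 pop 3: in=⊥ → [4,6] (no change)
  #5 pop 4: in=[4,6] → [4,6] (was ⊥); enqueue [2,3]
  #6 pop 5: in=[4,6] → [4,6] (was ⊥); enqueue [0,1]
  #7 pop 6: in=[4,6] → [4,6] (was ⊥); enqueue [4]
  #8 pop 2: in=[4,6] → [6,6] (was ⊥); enqueue []
  #9 pop 3: in=[4,6] → [3,6] (was [4,6]); enqueue [5,6]
  #10 pop 0: in=[4,6] → [2,6] (was ⊥); enqueue [2]
  #11 pop 1: in=[3,6] → [3,6] (was [4,6]); enqueue []
  #12 pop 4: in=[2,6] → [2,6] (was [4,6]); enqueue [3]
  #13 pop 5: in=[2,6] → [2,6] (was [4,6]); enqueue [0,1]
  #14 pop 6: in=[3,6] → [3,6] (was [4,6]); enqueue [4]
  #15 pop 2: in=[2,6] → [4,6] (was [6,6]); enqueue []
  #16 pop 3: in=[2,6] → [1,6] (was [3,6]); enqueue [5,6]
  #17 pop 0: in=[2,6] → [0,6] (was [2,6]); enqueue [2]
  #18 pop 1: in=[1,6] → [1,6] (was [3,6]); enqueue []
  #19 pop 4: in=[0,6] → [0,6] (was [2,6]); enqueue [3]
  #20 pop 5: in=[0,6] → [0,6] (was [2,6]); enqueue [0,1]
  #21 pop 6: in=[1,6] → [1,6] (was [3,6]); enqueue [4]
  #22 pop 2: in=[0,6] → [2,6] (was [4,6]); enqueue []
  #23 pop 3: in=[0,6] → [-1,6] (was [1,6]); enqueue [5,6]
  #24 pop 0: in=[0,6] → [-2,6] (was [0,6]); enqueue [2]
  #25 pop 1: in=[-1,6] → [-1,6] (was [1,6]); enqueue []
  #26 pop 4: in=[-2,6] → [-2,6] (was [0,6]); enqueue [3]
  #27 pop 5: in=[-2,6] → [-2,6] (was [0,6]); enqueue [0,1]
  #28 pop 6: in=[-1,6] → [-1,6] (was [1,6]); enqueue [4]
  #29 pop 2: in=[-2,6] → [0,6] (was [2,6]); enqueue []
  #30 pop 3: in=[-2,6] → [-3,6] (was [-1,6]); enqueue [5,6]
  #31 pop 0: in=[-2,6] → [-4,6] (was [-2,6]); enqueue [2]
  #32 pop 1: in=[-3,6] → [-3,6] (was [-1,6]); enqueue []
  #33 pop 4: in=[-4,6] → [-4,6] (was [-2,6]); enqueue [3]
  #34 pop 5: in=[-4,6] → [-4,6] (was [-2,6]); enqueue [0,1]
  #35 pop 6: in=[-3,6] → [-3,6] (was [-1,6]); enqueue [4]
  #36 pop 2: in=[-4,6] → [-2,6] (was [0,6]); enqueue []
  #37 pop 3: in=[-4,6] → [-5,6] (was [-3,6]); enqueue [5,6]
  #38 pop 0: in=[-4,6] → [-6,6] (was [-4,6]); enqueue [2]
  #39 pop 1: in=[-5,6] → [-5,6] (was [-3,6]); enqueue []
  #40 pop 4: in=[-6,6] → [-6,6] (was [-4,6]); enqueue [3]
  #41 pop 5: in=[-6,6] → [-6,6] (was [-4,6]); enqueue [0,1]
  #42 pop 6: in=[-5,6] → [-5,6] (was [-3,6]); enqueue [4]
  #43 pop 2: in=[-6,6] → [-4,6] (was [-2,6]); enqueue []
  #44 pop 3: in=[-6,6] → [-6,6] (was [-5,6]); enqueue [5,6]
  #45 pop 0: in=[-6,6] → [-6,6] (no change)
  #46 pop 1: in=[-6,6] → [-6,6] (was [-5,6]); enqueue []
  #47 pop 4: in=[-6,6] → [-6,6] (no change)
  #48 pop 5: in=[-6,6] → [-6,6] (no change)
  #49 pop 6: in=[-6,6] → [-6,6] (was [-5,6]); enqueue [0,4]
  #50 pop 0: in=[-6,6] → [-6,6] (no change)
  #51 pop 4: in=[-6,6] → [-6,6] (no change)

Fixpoint:
  val[0] = [-6,6]
  val[1] = [-6,6]
  val[2] = [-4,6]
  val[3] = [-6,6]
  val[4] = [-6,6]
  val[5] = [-6,6]
  val[6] = [-6,6]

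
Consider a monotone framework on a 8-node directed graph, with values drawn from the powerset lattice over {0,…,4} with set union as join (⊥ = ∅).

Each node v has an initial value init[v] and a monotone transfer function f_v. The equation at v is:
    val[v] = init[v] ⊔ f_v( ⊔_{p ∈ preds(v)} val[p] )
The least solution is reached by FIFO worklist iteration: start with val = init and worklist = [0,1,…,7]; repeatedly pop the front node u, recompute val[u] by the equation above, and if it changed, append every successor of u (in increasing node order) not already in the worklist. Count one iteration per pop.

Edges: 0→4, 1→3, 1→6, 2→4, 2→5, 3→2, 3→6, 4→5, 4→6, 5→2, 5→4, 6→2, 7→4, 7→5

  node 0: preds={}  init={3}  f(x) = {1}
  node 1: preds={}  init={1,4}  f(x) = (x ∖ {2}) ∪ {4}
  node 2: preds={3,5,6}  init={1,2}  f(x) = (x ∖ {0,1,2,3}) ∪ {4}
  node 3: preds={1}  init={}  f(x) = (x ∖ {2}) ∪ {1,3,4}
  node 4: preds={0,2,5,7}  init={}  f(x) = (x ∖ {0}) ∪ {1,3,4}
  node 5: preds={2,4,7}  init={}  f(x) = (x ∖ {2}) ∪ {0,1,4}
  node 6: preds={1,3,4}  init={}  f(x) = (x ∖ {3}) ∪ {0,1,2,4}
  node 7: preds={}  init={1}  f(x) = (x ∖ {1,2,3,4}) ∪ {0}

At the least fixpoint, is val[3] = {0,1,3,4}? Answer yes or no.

Trace (11 dequeues):
  [1] u=0 | in {} | out {1,3} | prev {3} | push {}
  [2] u=1 | in {} | out {1,4} | ==
  [3] u=2 | in {} | out {1,2,4} | prev {1,2} | push {}
  [4] u=3 | in {1,4} | out {1,3,4} | prev {} | push {2}
  [5] u=4 | in {1,2,3,4} | out {1,2,3,4} | prev {} | push {}
  [6] u=5 | in {1,2,3,4} | out {0,1,3,4} | prev {} | push {4}
  [7] u=6 | in {1,2,3,4} | out {0,1,2,4} | prev {} | push {}
  [8] u=7 | in {} | out {0,1} | prev {1} | push {5}
  [9] u=2 | in {0,1,2,3,4} | out {1,2,4} | ==
  [10] u=4 | in {0,1,2,3,4} | out {1,2,3,4} | ==
  [11] u=5 | in {0,1,2,3,4} | out {0,1,3,4} | ==

Converged values:
  [0] {1,3}
  [1] {1,4}
  [2] {1,2,4}
  [3] {1,3,4}
  [4] {1,2,3,4}
  [5] {0,1,3,4}
  [6] {0,1,2,4}
  [7] {0,1}

no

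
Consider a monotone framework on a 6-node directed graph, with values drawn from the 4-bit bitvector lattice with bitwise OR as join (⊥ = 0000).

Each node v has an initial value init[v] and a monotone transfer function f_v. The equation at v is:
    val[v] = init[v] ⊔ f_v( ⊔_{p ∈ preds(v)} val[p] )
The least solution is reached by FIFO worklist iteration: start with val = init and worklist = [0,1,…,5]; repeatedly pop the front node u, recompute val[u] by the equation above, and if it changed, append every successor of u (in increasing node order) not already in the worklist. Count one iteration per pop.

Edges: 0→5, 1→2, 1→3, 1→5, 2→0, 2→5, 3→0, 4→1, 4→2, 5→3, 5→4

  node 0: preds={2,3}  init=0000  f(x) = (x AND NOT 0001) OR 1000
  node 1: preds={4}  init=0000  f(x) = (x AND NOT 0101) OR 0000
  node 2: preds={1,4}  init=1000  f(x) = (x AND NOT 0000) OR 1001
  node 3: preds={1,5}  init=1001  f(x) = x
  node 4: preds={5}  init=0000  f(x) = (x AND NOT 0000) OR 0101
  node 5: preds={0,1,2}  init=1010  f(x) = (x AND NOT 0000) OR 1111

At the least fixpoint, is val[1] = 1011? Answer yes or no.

no

Trace (14 dequeues):
  [1] u=0 | in 1001 | out 1000 | prev 0000 | push {}
  [2] u=1 | in 0000 | out 0000 | ==
  [3] u=2 | in 0000 | out 1001 | prev 1000 | push {0}
  [4] u=3 | in 1010 | out 1011 | prev 1001 | push {}
  [5] u=4 | in 1010 | out 1111 | prev 0000 | push {1,2}
  [6] u=5 | in 1001 | out 1111 | prev 1010 | push {3,4}
  [7] u=0 | in 1011 | out 1010 | prev 1000 | push {5}
  [8] u=1 | in 1111 | out 1010 | prev 0000 | push {}
  [9] u=2 | in 1111 | out 1111 | prev 1001 | push {0}
  [10] u=3 | in 1111 | out 1111 | prev 1011 | push {}
  [11] u=4 | in 1111 | out 1111 | ==
  [12] u=5 | in 1111 | out 1111 | ==
  [13] u=0 | in 1111 | out 1110 | prev 1010 | push {5}
  [14] u=5 | in 1111 | out 1111 | ==

Converged values:
  [0] 1110
  [1] 1010
  [2] 1111
  [3] 1111
  [4] 1111
  [5] 1111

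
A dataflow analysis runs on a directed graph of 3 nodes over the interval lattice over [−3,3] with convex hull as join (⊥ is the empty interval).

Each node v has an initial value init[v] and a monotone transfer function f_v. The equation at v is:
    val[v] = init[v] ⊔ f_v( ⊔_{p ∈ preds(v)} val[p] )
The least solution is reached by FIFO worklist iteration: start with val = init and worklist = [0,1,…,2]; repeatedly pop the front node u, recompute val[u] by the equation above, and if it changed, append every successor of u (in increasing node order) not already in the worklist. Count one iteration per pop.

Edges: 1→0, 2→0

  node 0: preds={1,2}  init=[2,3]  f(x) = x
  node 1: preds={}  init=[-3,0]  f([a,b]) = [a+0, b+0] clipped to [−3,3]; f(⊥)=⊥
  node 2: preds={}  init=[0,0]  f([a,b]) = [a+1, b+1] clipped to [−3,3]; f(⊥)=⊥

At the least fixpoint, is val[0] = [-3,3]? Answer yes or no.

yes

Trace (3 dequeues):
  [1] u=0 | in [-3,0] | out [-3,3] | prev [2,3] | push {}
  [2] u=1 | in ⊥ | out [-3,0] | ==
  [3] u=2 | in ⊥ | out [0,0] | ==

Converged values:
  [0] [-3,3]
  [1] [-3,0]
  [2] [0,0]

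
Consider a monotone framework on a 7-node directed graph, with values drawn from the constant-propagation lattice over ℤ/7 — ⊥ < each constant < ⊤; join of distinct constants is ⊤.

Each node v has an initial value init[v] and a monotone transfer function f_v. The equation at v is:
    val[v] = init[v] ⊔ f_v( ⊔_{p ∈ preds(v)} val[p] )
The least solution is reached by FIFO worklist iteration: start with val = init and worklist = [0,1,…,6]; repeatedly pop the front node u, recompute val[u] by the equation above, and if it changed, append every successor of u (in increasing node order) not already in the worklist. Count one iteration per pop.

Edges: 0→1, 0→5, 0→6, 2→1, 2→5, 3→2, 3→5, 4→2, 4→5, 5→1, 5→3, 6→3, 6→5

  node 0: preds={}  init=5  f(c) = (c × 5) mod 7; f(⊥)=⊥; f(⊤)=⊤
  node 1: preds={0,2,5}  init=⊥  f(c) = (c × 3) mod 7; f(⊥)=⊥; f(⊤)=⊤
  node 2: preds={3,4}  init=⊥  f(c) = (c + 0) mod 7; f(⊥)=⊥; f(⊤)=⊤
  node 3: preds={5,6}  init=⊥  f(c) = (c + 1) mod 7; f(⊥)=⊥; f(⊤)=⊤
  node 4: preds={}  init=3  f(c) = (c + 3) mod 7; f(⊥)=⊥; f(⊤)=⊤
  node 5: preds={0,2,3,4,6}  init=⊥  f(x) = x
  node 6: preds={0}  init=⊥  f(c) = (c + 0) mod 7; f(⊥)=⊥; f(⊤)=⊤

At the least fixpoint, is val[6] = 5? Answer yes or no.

Worklist (13 pops):
  #1 pop 0: in=⊥ → 5 (no change)
  #2 pop 1: in=5 → 1 (was ⊥); enqueue []
  #3 pop 2: in=3 → 3 (was ⊥); enqueue [1]
  #4 pop 3: in=⊥ → ⊥ (no change)
  #5 pop 4: in=⊥ → 3 (no change)
  #6 pop 5: in=⊤ → ⊤ (was ⊥); enqueue [3]
  #7 pop 6: in=5 → 5 (was ⊥); enqueue [5]
  #8 pop 1: in=⊤ → ⊤ (was 1); enqueue []
  #9 pop 3: in=⊤ → ⊤ (was ⊥); enqueue [2]
  #10 pop 5: in=⊤ → ⊤ (no change)
  #11 pop 2: in=⊤ → ⊤ (was 3); enqueue [1,5]
  #12 pop 1: in=⊤ → ⊤ (no change)
  #13 pop 5: in=⊤ → ⊤ (no change)

Fixpoint:
  val[0] = 5
  val[1] = ⊤
  val[2] = ⊤
  val[3] = ⊤
  val[4] = 3
  val[5] = ⊤
  val[6] = 5

yes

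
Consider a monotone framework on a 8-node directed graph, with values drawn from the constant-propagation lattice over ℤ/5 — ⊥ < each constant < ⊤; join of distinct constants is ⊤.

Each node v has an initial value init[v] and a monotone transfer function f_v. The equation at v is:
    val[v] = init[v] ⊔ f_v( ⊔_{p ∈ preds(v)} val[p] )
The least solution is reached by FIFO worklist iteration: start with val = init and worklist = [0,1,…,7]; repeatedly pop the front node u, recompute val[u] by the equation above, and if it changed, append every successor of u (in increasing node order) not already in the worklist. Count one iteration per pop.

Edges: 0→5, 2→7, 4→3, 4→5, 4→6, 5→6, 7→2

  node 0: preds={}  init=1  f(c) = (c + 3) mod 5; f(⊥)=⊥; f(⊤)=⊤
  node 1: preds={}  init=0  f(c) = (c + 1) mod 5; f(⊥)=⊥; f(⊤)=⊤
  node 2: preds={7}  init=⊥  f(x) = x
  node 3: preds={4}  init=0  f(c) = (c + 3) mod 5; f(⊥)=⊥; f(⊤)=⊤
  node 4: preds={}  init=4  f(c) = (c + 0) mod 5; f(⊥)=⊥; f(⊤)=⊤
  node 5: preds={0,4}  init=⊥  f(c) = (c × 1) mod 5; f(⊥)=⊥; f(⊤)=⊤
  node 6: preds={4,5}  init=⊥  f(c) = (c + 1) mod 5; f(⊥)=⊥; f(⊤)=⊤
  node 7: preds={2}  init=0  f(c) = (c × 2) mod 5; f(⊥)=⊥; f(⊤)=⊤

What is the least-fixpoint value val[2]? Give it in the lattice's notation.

Worklist (8 pops):
  #1 pop 0: in=⊥ → 1 (no change)
  #2 pop 1: in=⊥ → 0 (no change)
  #3 pop 2: in=0 → 0 (was ⊥); enqueue []
  #4 pop 3: in=4 → ⊤ (was 0); enqueue []
  #5 pop 4: in=⊥ → 4 (no change)
  #6 pop 5: in=⊤ → ⊤ (was ⊥); enqueue []
  #7 pop 6: in=⊤ → ⊤ (was ⊥); enqueue []
  #8 pop 7: in=0 → 0 (no change)

Fixpoint:
  val[0] = 1
  val[1] = 0
  val[2] = 0
  val[3] = ⊤
  val[4] = 4
  val[5] = ⊤
  val[6] = ⊤
  val[7] = 0

0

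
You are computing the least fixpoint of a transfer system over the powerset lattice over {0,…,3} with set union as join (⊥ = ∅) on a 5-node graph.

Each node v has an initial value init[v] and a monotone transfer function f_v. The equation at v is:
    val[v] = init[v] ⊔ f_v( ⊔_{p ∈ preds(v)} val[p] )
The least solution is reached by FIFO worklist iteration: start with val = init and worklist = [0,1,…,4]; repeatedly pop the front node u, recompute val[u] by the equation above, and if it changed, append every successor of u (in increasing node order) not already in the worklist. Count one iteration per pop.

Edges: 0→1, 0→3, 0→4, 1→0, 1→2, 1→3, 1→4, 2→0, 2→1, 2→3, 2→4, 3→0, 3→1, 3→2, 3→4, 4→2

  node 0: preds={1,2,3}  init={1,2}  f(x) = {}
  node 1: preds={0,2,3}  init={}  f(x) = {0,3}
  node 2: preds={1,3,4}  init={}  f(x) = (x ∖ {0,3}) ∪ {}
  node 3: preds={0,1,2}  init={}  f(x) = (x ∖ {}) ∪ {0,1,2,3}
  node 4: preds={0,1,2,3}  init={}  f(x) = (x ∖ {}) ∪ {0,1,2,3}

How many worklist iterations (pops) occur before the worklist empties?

Trace (12 dequeues):
  [1] u=0 | in {} | out {1,2} | ==
  [2] u=1 | in {1,2} | out {0,3} | prev {} | push {0}
  [3] u=2 | in {0,3} | out {} | ==
  [4] u=3 | in {0,1,2,3} | out {0,1,2,3} | prev {} | push {1,2}
  [5] u=4 | in {0,1,2,3} | out {0,1,2,3} | prev {} | push {}
  [6] u=0 | in {0,1,2,3} | out {1,2} | ==
  [7] u=1 | in {0,1,2,3} | out {0,3} | ==
  [8] u=2 | in {0,1,2,3} | out {1,2} | prev {} | push {0,1,3,4}
  [9] u=0 | in {0,1,2,3} | out {1,2} | ==
  [10] u=1 | in {0,1,2,3} | out {0,3} | ==
  [11] u=3 | in {0,1,2,3} | out {0,1,2,3} | ==
  [12] u=4 | in {0,1,2,3} | out {0,1,2,3} | ==

Converged values:
  [0] {1,2}
  [1] {0,3}
  [2] {1,2}
  [3] {0,1,2,3}
  [4] {0,1,2,3}

12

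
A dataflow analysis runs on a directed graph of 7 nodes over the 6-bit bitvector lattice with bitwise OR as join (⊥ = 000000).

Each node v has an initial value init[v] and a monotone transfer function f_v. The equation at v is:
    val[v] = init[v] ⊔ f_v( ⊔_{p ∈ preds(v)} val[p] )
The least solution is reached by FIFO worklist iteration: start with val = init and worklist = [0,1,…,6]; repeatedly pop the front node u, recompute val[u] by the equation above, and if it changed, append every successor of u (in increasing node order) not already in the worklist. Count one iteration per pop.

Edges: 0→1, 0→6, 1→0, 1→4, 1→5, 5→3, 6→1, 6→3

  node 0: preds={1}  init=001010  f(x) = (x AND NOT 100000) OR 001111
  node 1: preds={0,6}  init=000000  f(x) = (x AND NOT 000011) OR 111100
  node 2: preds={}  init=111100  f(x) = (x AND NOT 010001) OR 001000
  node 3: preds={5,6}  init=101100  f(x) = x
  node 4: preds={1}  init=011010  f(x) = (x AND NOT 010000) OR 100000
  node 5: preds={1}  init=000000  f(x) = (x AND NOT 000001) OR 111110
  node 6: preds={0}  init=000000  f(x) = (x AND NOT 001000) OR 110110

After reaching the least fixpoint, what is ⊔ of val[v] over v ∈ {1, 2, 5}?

Iteration log — 11 steps:
  step 1. node 0  ⊔preds=000000  new=001111  old=001010  +wl: 
  step 2. node 1  ⊔preds=001111  new=111100  old=000000  +wl: 0
  step 3. node 2  ⊔preds=000000  new=111100  stable
  step 4. node 3  ⊔preds=000000  new=101100  stable
  step 5. node 4  ⊔preds=111100  new=111110  old=011010  +wl: 
  step 6. node 5  ⊔preds=111100  new=111110  old=000000  +wl: 3
  step 7. node 6  ⊔preds=001111  new=110111  old=000000  +wl: 1
  step 8. node 0  ⊔preds=111100  new=011111  old=001111  +wl: 6
  step 9. node 3  ⊔preds=111111  new=111111  old=101100  +wl: 
  step 10. node 1  ⊔preds=111111  new=111100  stable
  step 11. node 6  ⊔preds=011111  new=110111  stable

Least fixpoint reached:
  node 0: 011111
  node 1: 111100
  node 2: 111100
  node 3: 111111
  node 4: 111110
  node 5: 111110
  node 6: 110111

111110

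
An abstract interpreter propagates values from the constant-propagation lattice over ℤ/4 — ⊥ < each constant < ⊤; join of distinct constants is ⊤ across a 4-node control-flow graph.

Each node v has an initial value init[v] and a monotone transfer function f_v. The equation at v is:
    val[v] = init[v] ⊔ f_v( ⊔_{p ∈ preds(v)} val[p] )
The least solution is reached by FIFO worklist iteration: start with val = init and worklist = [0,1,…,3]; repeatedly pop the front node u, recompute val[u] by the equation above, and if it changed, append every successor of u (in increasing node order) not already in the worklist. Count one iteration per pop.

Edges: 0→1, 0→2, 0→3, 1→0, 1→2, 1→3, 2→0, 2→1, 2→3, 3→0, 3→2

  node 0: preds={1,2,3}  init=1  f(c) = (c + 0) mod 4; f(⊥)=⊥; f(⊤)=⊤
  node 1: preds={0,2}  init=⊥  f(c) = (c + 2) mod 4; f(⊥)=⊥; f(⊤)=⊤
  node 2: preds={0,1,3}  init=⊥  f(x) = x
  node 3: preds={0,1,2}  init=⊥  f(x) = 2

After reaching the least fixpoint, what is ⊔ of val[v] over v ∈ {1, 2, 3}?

Iteration log — 9 steps:
  step 1. node 0  ⊔preds=⊥  new=1  stable
  step 2. node 1  ⊔preds=1  new=3  old=⊥  +wl: 0
  step 3. node 2  ⊔preds=⊤  new=⊤  old=⊥  +wl: 1
  step 4. node 3  ⊔preds=⊤  new=2  old=⊥  +wl: 2
  step 5. node 0  ⊔preds=⊤  new=⊤  old=1  +wl: 3
  step 6. node 1  ⊔preds=⊤  new=⊤  old=3  +wl: 0
  step 7. node 2  ⊔preds=⊤  new=⊤  stable
  step 8. node 3  ⊔preds=⊤  new=2  stable
  step 9. node 0  ⊔preds=⊤  new=⊤  stable

Least fixpoint reached:
  node 0: ⊤
  node 1: ⊤
  node 2: ⊤
  node 3: 2

⊤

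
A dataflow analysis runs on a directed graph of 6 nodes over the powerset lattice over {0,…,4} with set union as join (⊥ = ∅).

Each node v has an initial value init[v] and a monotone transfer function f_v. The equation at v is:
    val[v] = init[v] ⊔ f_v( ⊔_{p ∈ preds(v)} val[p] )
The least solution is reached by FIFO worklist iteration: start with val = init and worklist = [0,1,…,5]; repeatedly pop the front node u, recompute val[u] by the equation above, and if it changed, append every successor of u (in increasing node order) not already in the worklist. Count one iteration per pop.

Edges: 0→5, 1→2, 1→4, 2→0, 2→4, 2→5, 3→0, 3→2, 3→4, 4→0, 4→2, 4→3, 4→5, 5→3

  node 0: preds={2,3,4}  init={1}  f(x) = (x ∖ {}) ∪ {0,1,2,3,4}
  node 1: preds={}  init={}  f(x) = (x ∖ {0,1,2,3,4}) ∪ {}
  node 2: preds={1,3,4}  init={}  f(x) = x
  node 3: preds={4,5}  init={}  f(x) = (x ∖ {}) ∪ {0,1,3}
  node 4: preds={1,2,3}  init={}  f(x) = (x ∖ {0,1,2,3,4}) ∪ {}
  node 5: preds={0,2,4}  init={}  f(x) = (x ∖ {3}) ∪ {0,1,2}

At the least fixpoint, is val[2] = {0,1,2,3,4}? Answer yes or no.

Worklist (16 pops):
  #1 pop 0: in={} → {0,1,2,3,4} (was {1}); enqueue []
  #2 pop 1: in={} → {} (no change)
  #3 pop 2: in={} → {} (no change)
  #4 pop 3: in={} → {0,1,3} (was {}); enqueue [0,2]
  #5 pop 4: in={0,1,3} → {} (no change)
  #6 pop 5: in={0,1,2,3,4} → {0,1,2,4} (was {}); enqueue [3]
  #7 pop 0: in={0,1,3} → {0,1,2,3,4} (no change)
  #8 pop 2: in={0,1,3} → {0,1,3} (was {}); enqueue [0,4,5]
  #9 pop 3: in={0,1,2,4} → {0,1,2,3,4} (was {0,1,3}); enqueue [2]
  #10 pop 0: in={0,1,2,3,4} → {0,1,2,3,4} (no change)
  #11 pop 4: in={0,1,2,3,4} → {} (no change)
  #12 pop 5: in={0,1,2,3,4} → {0,1,2,4} (no change)
  #13 pop 2: in={0,1,2,3,4} → {0,1,2,3,4} (was {0,1,3}); enqueue [0,4,5]
  #14 pop 0: in={0,1,2,3,4} → {0,1,2,3,4} (no change)
  #15 pop 4: in={0,1,2,3,4} → {} (no change)
  #16 pop 5: in={0,1,2,3,4} → {0,1,2,4} (no change)

Fixpoint:
  val[0] = {0,1,2,3,4}
  val[1] = {}
  val[2] = {0,1,2,3,4}
  val[3] = {0,1,2,3,4}
  val[4] = {}
  val[5] = {0,1,2,4}

yes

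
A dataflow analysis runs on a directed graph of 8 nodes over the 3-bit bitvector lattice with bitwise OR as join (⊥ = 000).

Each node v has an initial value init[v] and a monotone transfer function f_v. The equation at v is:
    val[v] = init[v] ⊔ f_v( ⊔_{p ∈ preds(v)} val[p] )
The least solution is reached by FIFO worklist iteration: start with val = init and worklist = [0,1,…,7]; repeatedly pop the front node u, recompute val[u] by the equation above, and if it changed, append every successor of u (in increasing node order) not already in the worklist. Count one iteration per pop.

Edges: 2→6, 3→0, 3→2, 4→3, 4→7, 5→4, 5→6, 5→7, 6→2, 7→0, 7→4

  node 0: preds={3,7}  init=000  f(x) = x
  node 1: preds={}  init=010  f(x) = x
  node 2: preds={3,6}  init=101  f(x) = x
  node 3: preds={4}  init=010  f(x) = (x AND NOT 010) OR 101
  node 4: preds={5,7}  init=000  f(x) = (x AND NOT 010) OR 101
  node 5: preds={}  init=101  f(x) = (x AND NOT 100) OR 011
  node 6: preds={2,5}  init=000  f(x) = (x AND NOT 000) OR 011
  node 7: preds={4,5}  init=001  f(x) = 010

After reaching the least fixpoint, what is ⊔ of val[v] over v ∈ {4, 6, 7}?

Worklist (12 pops):
  #1 pop 0: in=011 → 011 (was 000); enqueue []
  #2 pop 1: in=000 → 010 (no change)
  #3 pop 2: in=010 → 111 (was 101); enqueue []
  #4 pop 3: in=000 → 111 (was 010); enqueue [0,2]
  #5 pop 4: in=101 → 101 (was 000); enqueue [3]
  #6 pop 5: in=000 → 111 (was 101); enqueue [4]
  #7 pop 6: in=111 → 111 (was 000); enqueue []
  #8 pop 7: in=111 → 011 (was 001); enqueue []
  #9 pop 0: in=111 → 111 (was 011); enqueue []
  #10 pop 2: in=111 → 111 (no change)
  #11 pop 3: in=101 → 111 (no change)
  #12 pop 4: in=111 → 101 (no change)

Fixpoint:
  val[0] = 111
  val[1] = 010
  val[2] = 111
  val[3] = 111
  val[4] = 101
  val[5] = 111
  val[6] = 111
  val[7] = 011

111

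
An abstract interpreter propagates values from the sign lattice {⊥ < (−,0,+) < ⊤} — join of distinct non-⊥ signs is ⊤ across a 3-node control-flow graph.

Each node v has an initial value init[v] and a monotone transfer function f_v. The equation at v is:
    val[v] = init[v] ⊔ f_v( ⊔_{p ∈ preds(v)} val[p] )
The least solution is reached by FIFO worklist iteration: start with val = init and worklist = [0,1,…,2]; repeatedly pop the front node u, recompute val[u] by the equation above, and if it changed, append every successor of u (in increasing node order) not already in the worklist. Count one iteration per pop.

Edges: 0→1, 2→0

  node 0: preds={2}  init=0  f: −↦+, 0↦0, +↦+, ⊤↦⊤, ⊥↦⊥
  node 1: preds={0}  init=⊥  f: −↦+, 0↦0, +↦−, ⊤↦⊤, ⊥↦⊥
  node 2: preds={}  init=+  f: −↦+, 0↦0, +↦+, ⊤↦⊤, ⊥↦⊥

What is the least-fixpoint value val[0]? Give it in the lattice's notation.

⊤

Trace (3 dequeues):
  [1] u=0 | in + | out ⊤ | prev 0 | push {}
  [2] u=1 | in ⊤ | out ⊤ | prev ⊥ | push {}
  [3] u=2 | in ⊥ | out + | ==

Converged values:
  [0] ⊤
  [1] ⊤
  [2] +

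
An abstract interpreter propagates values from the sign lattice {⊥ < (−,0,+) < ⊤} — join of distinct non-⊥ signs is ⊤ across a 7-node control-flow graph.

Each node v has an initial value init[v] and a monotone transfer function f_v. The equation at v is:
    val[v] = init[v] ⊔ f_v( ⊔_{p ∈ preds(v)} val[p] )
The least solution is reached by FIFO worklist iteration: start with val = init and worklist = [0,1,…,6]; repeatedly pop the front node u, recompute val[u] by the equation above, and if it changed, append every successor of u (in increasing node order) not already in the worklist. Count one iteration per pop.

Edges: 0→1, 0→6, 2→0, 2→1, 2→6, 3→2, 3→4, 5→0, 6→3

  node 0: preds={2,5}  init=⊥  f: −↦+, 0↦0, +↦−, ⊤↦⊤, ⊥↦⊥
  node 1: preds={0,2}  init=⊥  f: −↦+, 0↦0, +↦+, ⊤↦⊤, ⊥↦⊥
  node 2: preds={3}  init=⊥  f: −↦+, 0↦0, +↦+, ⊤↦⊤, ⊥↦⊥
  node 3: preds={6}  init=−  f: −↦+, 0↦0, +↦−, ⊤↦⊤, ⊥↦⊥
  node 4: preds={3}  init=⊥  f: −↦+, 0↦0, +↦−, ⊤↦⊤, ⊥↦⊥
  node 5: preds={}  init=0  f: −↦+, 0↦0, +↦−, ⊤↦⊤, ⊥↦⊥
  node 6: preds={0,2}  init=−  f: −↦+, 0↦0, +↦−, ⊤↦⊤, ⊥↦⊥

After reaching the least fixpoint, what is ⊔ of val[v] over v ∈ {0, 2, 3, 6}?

⊤

Trace (14 dequeues):
  [1] u=0 | in 0 | out 0 | prev ⊥ | push {}
  [2] u=1 | in 0 | out 0 | prev ⊥ | push {}
  [3] u=2 | in − | out + | prev ⊥ | push {0,1}
  [4] u=3 | in − | out ⊤ | prev − | push {2}
  [5] u=4 | in ⊤ | out ⊤ | prev ⊥ | push {}
  [6] u=5 | in ⊥ | out 0 | ==
  [7] u=6 | in ⊤ | out ⊤ | prev − | push {3}
  [8] u=0 | in ⊤ | out ⊤ | prev 0 | push {6}
  [9] u=1 | in ⊤ | out ⊤ | prev 0 | push {}
  [10] u=2 | in ⊤ | out ⊤ | prev + | push {0,1}
  [11] u=3 | in ⊤ | out ⊤ | ==
  [12] u=6 | in ⊤ | out ⊤ | ==
  [13] u=0 | in ⊤ | out ⊤ | ==
  [14] u=1 | in ⊤ | out ⊤ | ==

Converged values:
  [0] ⊤
  [1] ⊤
  [2] ⊤
  [3] ⊤
  [4] ⊤
  [5] 0
  [6] ⊤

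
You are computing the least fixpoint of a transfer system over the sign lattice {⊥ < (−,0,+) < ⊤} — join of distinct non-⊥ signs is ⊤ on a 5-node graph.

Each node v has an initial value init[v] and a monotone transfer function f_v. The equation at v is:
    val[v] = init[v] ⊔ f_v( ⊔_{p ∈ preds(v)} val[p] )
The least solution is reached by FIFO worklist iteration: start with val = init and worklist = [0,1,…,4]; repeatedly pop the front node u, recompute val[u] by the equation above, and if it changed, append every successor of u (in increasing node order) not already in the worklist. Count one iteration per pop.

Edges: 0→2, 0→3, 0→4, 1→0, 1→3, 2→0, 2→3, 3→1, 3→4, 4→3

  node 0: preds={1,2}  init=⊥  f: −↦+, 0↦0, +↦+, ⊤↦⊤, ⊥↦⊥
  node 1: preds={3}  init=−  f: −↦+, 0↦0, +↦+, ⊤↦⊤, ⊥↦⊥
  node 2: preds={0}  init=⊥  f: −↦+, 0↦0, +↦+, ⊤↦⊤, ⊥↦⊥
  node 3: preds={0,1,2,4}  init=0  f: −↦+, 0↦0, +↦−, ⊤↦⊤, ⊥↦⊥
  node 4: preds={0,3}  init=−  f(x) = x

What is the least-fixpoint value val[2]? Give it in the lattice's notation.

⊤

Trace (12 dequeues):
  [1] u=0 | in − | out + | prev ⊥ | push {}
  [2] u=1 | in 0 | out ⊤ | prev − | push {0}
  [3] u=2 | in + | out + | prev ⊥ | push {}
  [4] u=3 | in ⊤ | out ⊤ | prev 0 | push {1}
  [5] u=4 | in ⊤ | out ⊤ | prev − | push {3}
  [6] u=0 | in ⊤ | out ⊤ | prev + | push {2,4}
  [7] u=1 | in ⊤ | out ⊤ | ==
  [8] u=3 | in ⊤ | out ⊤ | ==
  [9] u=2 | in ⊤ | out ⊤ | prev + | push {0,3}
  [10] u=4 | in ⊤ | out ⊤ | ==
  [11] u=0 | in ⊤ | out ⊤ | ==
  [12] u=3 | in ⊤ | out ⊤ | ==

Converged values:
  [0] ⊤
  [1] ⊤
  [2] ⊤
  [3] ⊤
  [4] ⊤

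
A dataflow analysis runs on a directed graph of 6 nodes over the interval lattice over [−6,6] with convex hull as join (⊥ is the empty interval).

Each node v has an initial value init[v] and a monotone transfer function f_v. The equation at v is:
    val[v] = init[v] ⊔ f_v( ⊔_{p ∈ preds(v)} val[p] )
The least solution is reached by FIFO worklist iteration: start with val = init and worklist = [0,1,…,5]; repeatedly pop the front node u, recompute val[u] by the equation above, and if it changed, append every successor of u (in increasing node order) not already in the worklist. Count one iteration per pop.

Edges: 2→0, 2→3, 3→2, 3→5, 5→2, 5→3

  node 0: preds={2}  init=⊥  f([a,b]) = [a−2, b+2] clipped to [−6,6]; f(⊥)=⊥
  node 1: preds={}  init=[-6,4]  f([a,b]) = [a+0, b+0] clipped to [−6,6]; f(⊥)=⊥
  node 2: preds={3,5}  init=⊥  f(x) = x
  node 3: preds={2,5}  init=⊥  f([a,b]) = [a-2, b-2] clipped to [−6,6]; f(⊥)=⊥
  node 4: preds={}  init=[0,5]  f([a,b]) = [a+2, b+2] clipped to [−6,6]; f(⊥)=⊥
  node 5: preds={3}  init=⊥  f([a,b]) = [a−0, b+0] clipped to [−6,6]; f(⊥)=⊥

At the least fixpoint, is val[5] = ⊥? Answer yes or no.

yes

Trace (6 dequeues):
  [1] u=0 | in ⊥ | out ⊥ | ==
  [2] u=1 | in ⊥ | out [-6,4] | ==
  [3] u=2 | in ⊥ | out ⊥ | ==
  [4] u=3 | in ⊥ | out ⊥ | ==
  [5] u=4 | in ⊥ | out [0,5] | ==
  [6] u=5 | in ⊥ | out ⊥ | ==

Converged values:
  [0] ⊥
  [1] [-6,4]
  [2] ⊥
  [3] ⊥
  [4] [0,5]
  [5] ⊥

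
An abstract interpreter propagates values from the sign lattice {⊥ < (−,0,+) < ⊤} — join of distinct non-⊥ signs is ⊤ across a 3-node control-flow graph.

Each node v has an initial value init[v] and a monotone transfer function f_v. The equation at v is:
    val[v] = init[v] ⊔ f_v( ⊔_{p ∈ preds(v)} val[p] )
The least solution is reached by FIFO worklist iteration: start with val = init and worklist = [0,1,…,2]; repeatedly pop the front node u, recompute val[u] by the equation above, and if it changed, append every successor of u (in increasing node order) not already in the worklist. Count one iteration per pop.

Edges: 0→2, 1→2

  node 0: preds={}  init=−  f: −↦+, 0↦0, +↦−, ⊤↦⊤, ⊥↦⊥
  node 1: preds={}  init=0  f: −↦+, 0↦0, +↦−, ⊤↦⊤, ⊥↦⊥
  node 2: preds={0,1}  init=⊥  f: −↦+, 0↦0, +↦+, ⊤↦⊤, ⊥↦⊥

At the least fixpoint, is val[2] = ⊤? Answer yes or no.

Trace (3 dequeues):
  [1] u=0 | in ⊥ | out − | ==
  [2] u=1 | in ⊥ | out 0 | ==
  [3] u=2 | in ⊤ | out ⊤ | prev ⊥ | push {}

Converged values:
  [0] −
  [1] 0
  [2] ⊤

yes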